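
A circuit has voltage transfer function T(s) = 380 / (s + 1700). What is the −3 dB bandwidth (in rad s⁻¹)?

1700 rad s⁻¹

For a single-pole low-pass, the −3 dB point is at the pole: ω = 1700 rad s⁻¹.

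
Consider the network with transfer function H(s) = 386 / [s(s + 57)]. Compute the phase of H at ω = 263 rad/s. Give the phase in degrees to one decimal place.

∠(j263 + 57) = arctan(263/57) = 77.77°
∠(j263) = 90.00°
∠H(j263) = − (77.77° + 90.00°) = -167.77°

-167.8 deg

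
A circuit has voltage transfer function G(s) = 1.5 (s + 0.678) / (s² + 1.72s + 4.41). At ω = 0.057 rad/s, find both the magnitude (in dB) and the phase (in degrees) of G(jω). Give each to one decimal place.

|j0.057 + 0.678| = √(0.057² + 0.678²) = 0.6804
|(j0.057)² + 1.72(j0.057) + 4.41| = |4.4068 + j0.09804| = 4.408
|G(j0.057)| = 1.5 × 0.6804 / 4.408 = 0.23154
20 log₁₀(0.23154) = -12.71 dB
∠(j0.057 + 0.678) = arctan(0.057/0.678) = 4.81°
∠[(j0.057)² + 1.72(j0.057) + 4.41] = ∠[4.4068 + j0.09804] = 1.27°
∠G(j0.057) = 4.81° − 1.27° = 3.53°

|G| = -12.7 dB, ∠G = 3.5°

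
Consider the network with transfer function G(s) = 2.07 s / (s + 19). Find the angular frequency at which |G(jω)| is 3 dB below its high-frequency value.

19 rad s⁻¹

For a single-pole high-pass, the −3 dB point is at the pole: ω = 19 rad s⁻¹.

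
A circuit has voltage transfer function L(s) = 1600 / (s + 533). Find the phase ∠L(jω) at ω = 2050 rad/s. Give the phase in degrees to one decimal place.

-75.4 deg

∠(j2050 + 533) = arctan(2050/533) = 75.43°
∠L(j2050) = −75.43° = -75.43°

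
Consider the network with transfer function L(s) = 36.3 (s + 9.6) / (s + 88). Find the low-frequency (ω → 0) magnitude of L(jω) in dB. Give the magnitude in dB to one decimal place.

12.0 dB

L(0) = 36.3 × 9.6 / 88 = 3.96
20 log₁₀(3.96) = 11.95 dB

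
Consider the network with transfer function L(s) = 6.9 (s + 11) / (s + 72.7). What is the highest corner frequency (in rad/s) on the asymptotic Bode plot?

Break frequencies occur at each pole and zero magnitude: 11 rad/s, 72.7 rad/s.
The highest is 72.7 rad/s.

72.7 rad/s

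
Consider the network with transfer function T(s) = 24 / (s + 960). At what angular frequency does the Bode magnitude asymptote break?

960 rad/s

The single real pole at s = −960 gives a corner at ω = 960 rad/s.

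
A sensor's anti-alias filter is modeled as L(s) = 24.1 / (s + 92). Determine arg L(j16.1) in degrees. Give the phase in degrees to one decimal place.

-9.9 deg

∠(j16.1 + 92) = arctan(16.1/92) = 9.93°
∠L(j16.1) = −9.93° = -9.93°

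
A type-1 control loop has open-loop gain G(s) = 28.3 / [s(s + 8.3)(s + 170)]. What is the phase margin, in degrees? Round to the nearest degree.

Gain crossover: |G(jω)| = 1 at ω ≈ 0.0201 rad/s.
∠G(j0.0201) = −90° − arctan(0.0201/8.3) − arctan(0.0201/170) ≈ -90.15°
PM = 180° + (-90.15°) = 89.85°

90 deg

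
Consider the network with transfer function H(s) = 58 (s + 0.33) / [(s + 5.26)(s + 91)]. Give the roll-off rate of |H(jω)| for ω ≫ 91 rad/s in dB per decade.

With 1 zero and 2 poles, the high-frequency asymptotic slope is 20 × (1 − 2) = -20 dB/decade.

-20 dB/decade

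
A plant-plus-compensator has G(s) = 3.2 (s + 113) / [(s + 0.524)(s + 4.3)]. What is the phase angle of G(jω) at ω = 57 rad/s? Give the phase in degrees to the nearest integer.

-148°

∠(j57 + 113) = arctan(57/113) = 26.77°
∠(j57 + 0.524) = arctan(57/0.524) = 89.47°
∠(j57 + 4.3) = arctan(57/4.3) = 85.69°
∠G(j57) = 26.77° − (89.47° + 85.69°) = -148.39°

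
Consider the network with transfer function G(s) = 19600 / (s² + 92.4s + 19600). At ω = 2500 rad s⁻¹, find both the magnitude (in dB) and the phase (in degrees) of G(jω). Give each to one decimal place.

|G| = -50.1 dB, ∠G = -177.9°

|(j2500)² + 92.4(j2500) + 19600| = |-6.2304e+06 + j2.31e+05| = 6.235e+06
|G(j2500)| = 19600 / 6.235e+06 = 0.0031437
20 log₁₀(0.0031437) = -50.05 dB
∠[(j2500)² + 92.4(j2500) + 19600] = ∠[-6.2304e+06 + j2.31e+05] = 177.88°
∠G(j2500) = −177.88° = -177.88°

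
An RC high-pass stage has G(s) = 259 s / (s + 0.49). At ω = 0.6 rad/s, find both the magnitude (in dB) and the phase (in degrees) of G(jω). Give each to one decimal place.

|j0.6| = 0.6
|j0.6 + 0.49| = √(0.6² + 0.49²) = 0.7747
|G(j0.6)| = 259 × 0.6 / 0.7747 = 200.6
20 log₁₀(200.6) = 46.05 dB
∠(j0.6) = 90.00°
∠(j0.6 + 0.49) = arctan(0.6/0.49) = 50.76°
∠G(j0.6) = 90.00° − 50.76° = 39.24°

|G| = 46.0 dB, ∠G = 39.2 deg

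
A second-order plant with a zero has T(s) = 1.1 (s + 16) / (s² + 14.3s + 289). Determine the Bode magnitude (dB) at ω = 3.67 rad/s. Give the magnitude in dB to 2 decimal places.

|j3.67 + 16| = √(3.67² + 16²) = 16.42
|(j3.67)² + 14.3(j3.67) + 289| = |275.53 + j52.481| = 280.5
|T(j3.67)| = 1.1 × 16.42 / 280.5 = 0.064378
20 log₁₀(0.064378) = -23.825 dB

-23.83 dB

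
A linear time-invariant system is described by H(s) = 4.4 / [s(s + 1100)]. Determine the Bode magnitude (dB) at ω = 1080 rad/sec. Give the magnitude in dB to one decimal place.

-111.6 dB

|j1080 + 1100| = √(1080² + 1100²) = 1542
|j1080| = 1080
|H(j1080)| = 4.4 / (1542 × 1080) = 2.6428e-06
20 log₁₀(2.6428e-06) = -111.56 dB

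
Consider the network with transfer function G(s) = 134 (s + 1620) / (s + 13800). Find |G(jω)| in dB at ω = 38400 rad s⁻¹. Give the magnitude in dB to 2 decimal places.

|j38400 + 1620| = √(38400² + 1620²) = 3.843e+04
|j38400 + 13800| = √(38400² + 13800²) = 4.08e+04
|G(j38400)| = 134 × 3.843e+04 / 4.08e+04 = 126.22
20 log₁₀(126.22) = 42.022 dB

42.02 dB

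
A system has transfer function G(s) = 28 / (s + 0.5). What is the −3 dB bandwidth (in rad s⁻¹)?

0.5 rad s⁻¹

For a single-pole low-pass, the −3 dB point is at the pole: ω = 0.5 rad s⁻¹.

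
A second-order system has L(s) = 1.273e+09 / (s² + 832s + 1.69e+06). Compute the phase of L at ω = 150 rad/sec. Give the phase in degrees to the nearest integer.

-4°

∠[(j150)² + 832(j150) + 1.69e+06] = ∠[1.6675e+06 + j1.248e+05] = 4.28°
∠L(j150) = −4.28° = -4.28°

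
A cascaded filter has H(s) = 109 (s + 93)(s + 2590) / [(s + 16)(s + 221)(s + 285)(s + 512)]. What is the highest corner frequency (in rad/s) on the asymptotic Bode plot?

2590 rad/s

Break frequencies occur at each pole and zero magnitude: 16 rad/s, 93 rad/s, 221 rad/s, 285 rad/s, 512 rad/s, 2590 rad/s.
The highest is 2590 rad/s.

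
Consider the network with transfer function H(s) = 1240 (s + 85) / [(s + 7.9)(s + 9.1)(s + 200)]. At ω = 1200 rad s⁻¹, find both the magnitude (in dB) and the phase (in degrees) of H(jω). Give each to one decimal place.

|j1200 + 85| = √(1200² + 85²) = 1203
|j1200 + 7.9| = √(1200² + 7.9²) = 1200
|j1200 + 9.1| = √(1200² + 9.1²) = 1200
|j1200 + 200| = √(1200² + 200²) = 1217
|H(j1200)| = 1240 × 1203 / (1200 × 1200 × 1217) = 0.00085148
20 log₁₀(0.00085148) = -61.40 dB
∠(j1200 + 85) = arctan(1200/85) = 85.95°
∠(j1200 + 7.9) = arctan(1200/7.9) = 89.62°
∠(j1200 + 9.1) = arctan(1200/9.1) = 89.57°
∠(j1200 + 200) = arctan(1200/200) = 80.54°
∠H(j1200) = 85.95° − (89.62° + 89.57° + 80.54°) = -173.78°

|H| = -61.4 dB, ∠H = -173.8°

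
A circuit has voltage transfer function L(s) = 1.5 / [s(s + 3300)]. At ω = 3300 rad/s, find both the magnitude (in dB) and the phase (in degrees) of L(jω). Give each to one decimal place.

|L| = -140.2 dB, ∠L = -135.0°

|j3300 + 3300| = √(3300² + 3300²) = 4667
|j3300| = 3300
|L(j3300)| = 1.5 / (4667 × 3300) = 9.7398e-08
20 log₁₀(9.7398e-08) = -140.23 dB
∠(j3300 + 3300) = arctan(3300/3300) = 45.00°
∠(j3300) = 90.00°
∠L(j3300) = − (45.00° + 90.00°) = -135.00°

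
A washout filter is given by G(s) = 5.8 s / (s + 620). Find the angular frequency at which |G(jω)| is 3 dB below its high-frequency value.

620 rad/s

For a single-pole high-pass, the −3 dB point is at the pole: ω = 620 rad/s.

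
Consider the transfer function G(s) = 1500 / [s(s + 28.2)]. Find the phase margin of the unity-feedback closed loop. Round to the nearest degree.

40°

Gain crossover: |G(jω)| = 1 at ω ≈ 34 rad/s.
∠G(j34) = −90° − arctan(34/28.2) ≈ -140.31°
PM = 180° + (-140.31°) = 39.69°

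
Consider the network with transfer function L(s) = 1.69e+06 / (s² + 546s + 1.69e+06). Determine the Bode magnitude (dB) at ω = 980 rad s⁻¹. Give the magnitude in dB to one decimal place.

5.4 dB

|(j980)² + 546(j980) + 1.69e+06| = |7.296e+05 + j5.3508e+05| = 9.048e+05
|L(j980)| = 1.69e+06 / 9.048e+05 = 1.8679
20 log₁₀(1.8679) = 5.43 dB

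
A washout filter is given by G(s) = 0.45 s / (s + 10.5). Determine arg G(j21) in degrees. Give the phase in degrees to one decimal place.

26.6 deg

∠(j21) = 90.00°
∠(j21 + 10.5) = arctan(21/10.5) = 63.43°
∠G(j21) = 90.00° − 63.43° = 26.57°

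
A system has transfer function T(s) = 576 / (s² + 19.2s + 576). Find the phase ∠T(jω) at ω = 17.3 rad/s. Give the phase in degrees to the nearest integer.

∠[(j17.3)² + 19.2(j17.3) + 576] = ∠[276.71 + j332.16] = 50.20°
∠T(j17.3) = −50.20° = -50.20°

-50°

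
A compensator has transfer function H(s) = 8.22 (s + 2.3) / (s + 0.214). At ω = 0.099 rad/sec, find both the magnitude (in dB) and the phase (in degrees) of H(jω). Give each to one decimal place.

|H| = 38.1 dB, ∠H = -22.4°

|j0.099 + 2.3| = √(0.099² + 2.3²) = 2.302
|j0.099 + 0.214| = √(0.099² + 0.214²) = 0.2358
|H(j0.099)| = 8.22 × 2.302 / 0.2358 = 80.256
20 log₁₀(80.256) = 38.09 dB
∠(j0.099 + 2.3) = arctan(0.099/2.3) = 2.46°
∠(j0.099 + 0.214) = arctan(0.099/0.214) = 24.83°
∠H(j0.099) = 2.46° − 24.83° = -22.36°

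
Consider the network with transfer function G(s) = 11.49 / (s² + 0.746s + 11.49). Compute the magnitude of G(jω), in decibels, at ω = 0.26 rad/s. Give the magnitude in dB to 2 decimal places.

0.05 dB

|(j0.26)² + 0.746(j0.26) + 11.49| = |11.422 + j0.19396| = 11.42
|G(j0.26)| = 11.49 / 11.42 = 1.0058
20 log₁₀(1.0058) = 0.050 dB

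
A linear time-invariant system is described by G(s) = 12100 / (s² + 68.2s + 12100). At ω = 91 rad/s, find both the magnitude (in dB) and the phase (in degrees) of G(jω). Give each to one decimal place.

|(j91)² + 68.2(j91) + 12100| = |3819 + j6206.2| = 7287
|G(j91)| = 12100 / 7287 = 1.6605
20 log₁₀(1.6605) = 4.40 dB
∠[(j91)² + 68.2(j91) + 12100] = ∠[3819 + j6206.2] = 58.39°
∠G(j91) = −58.39° = -58.39°

|G| = 4.4 dB, ∠G = -58.4 deg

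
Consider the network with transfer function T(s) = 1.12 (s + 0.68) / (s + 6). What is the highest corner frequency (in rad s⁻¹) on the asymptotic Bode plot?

6 rad s⁻¹

Break frequencies occur at each pole and zero magnitude: 0.68 rad s⁻¹, 6 rad s⁻¹.
The highest is 6 rad s⁻¹.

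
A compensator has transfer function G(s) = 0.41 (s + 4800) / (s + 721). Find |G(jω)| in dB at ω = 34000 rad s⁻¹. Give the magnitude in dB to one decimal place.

-7.7 dB

|j34000 + 4800| = √(34000² + 4800²) = 3.434e+04
|j34000 + 721| = √(34000² + 721²) = 3.401e+04
|G(j34000)| = 0.41 × 3.434e+04 / 3.401e+04 = 0.41397
20 log₁₀(0.41397) = -7.66 dB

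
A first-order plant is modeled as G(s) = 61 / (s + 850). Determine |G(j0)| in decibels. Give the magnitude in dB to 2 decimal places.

-22.88 dB

G(0) = 61 / 850 = 0.071765
20 log₁₀(0.071765) = -22.882 dB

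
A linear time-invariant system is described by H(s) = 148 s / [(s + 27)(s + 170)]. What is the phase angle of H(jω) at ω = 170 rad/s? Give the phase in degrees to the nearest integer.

∠(j170) = 90.00°
∠(j170 + 27) = arctan(170/27) = 80.98°
∠(j170 + 170) = arctan(170/170) = 45.00°
∠H(j170) = 90.00° − (80.98° + 45.00°) = -35.98°

-36°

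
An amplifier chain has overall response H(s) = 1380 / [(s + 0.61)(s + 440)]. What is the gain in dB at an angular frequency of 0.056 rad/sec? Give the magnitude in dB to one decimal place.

14.2 dB

|j0.056 + 0.61| = √(0.056² + 0.61²) = 0.6126
|j0.056 + 440| = √(0.056² + 440²) = 440
|H(j0.056)| = 1380 / (0.6126 × 440) = 5.12
20 log₁₀(5.12) = 14.19 dB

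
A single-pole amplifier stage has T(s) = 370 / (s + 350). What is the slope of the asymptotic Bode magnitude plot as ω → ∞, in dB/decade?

With 0 zeros and 1 pole, the high-frequency asymptotic slope is 20 × (0 − 1) = -20 dB/decade.

-20 dB/decade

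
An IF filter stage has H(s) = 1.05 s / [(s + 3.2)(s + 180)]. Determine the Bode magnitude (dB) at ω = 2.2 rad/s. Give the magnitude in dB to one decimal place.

-49.6 dB

|j2.2| = 2.2
|j2.2 + 3.2| = √(2.2² + 3.2²) = 3.883
|j2.2 + 180| = √(2.2² + 180²) = 180
|H(j2.2)| = 1.05 × 2.2 / (3.883 × 180) = 0.0033045
20 log₁₀(0.0033045) = -49.62 dB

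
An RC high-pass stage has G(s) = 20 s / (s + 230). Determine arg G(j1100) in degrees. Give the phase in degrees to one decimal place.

∠(j1100) = 90.00°
∠(j1100 + 230) = arctan(1100/230) = 78.19°
∠G(j1100) = 90.00° − 78.19° = 11.81°

11.8°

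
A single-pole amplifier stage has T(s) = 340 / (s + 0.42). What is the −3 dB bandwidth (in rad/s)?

For a single-pole low-pass, the −3 dB point is at the pole: ω = 0.42 rad/s.

0.42 rad/s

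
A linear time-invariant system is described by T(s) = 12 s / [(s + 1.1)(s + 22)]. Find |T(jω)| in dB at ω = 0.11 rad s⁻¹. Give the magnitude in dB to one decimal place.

|j0.11| = 0.11
|j0.11 + 1.1| = √(0.11² + 1.1²) = 1.105
|j0.11 + 22| = √(0.11² + 22²) = 22
|T(j0.11)| = 12 × 0.11 / (1.105 × 22) = 0.054274
20 log₁₀(0.054274) = -25.31 dB

-25.3 dB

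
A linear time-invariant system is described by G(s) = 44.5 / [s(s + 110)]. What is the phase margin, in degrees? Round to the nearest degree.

90 deg

Gain crossover: |G(jω)| = 1 at ω ≈ 0.405 rad/s.
∠G(j0.405) = −90° − arctan(0.405/110) ≈ -90.21°
PM = 180° + (-90.21°) = 89.79°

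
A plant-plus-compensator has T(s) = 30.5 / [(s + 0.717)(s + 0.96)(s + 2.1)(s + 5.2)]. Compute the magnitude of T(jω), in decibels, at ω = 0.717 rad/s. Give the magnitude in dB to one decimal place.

|j0.717 + 0.717| = √(0.717² + 0.717²) = 1.014
|j0.717 + 0.96| = √(0.717² + 0.96²) = 1.198
|j0.717 + 2.1| = √(0.717² + 2.1²) = 2.219
|j0.717 + 5.2| = √(0.717² + 5.2²) = 5.249
|T(j0.717)| = 30.5 / (1.014 × 1.198 × 2.219 × 5.249) = 2.1552
20 log₁₀(2.1552) = 6.67 dB

6.7 dB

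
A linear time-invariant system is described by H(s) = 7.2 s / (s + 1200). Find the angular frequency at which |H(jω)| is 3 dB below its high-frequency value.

For a single-pole high-pass, the −3 dB point is at the pole: ω = 1200 rad/s.

1200 rad/s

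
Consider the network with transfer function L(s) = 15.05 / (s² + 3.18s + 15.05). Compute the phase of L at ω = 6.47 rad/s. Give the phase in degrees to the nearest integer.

∠[(j6.47)² + 3.18(j6.47) + 15.05] = ∠[-26.811 + j20.575] = 142.50°
∠L(j6.47) = −142.50° = -142.50°

-142°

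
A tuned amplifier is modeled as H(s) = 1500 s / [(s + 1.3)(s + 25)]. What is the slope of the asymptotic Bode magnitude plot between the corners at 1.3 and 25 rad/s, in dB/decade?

0 dB/decade

In this band the factors already past their corner are: 1 differentiator zero, pole at 1.3; net slope = 0 dB/decade.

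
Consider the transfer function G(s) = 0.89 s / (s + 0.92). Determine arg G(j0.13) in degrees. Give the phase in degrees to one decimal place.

∠(j0.13) = 90.00°
∠(j0.13 + 0.92) = arctan(0.13/0.92) = 8.04°
∠G(j0.13) = 90.00° − 8.04° = 81.96°

82.0 deg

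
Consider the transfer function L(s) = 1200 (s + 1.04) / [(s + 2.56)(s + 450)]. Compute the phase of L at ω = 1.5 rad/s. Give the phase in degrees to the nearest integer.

25°

∠(j1.5 + 1.04) = arctan(1.5/1.04) = 55.27°
∠(j1.5 + 2.56) = arctan(1.5/2.56) = 30.37°
∠(j1.5 + 450) = arctan(1.5/450) = 0.19°
∠L(j1.5) = 55.27° − (30.37° + 0.19°) = 24.71°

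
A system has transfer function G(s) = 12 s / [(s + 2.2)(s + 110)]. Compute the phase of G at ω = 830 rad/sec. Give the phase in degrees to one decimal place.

-82.3°

∠(j830) = 90.00°
∠(j830 + 2.2) = arctan(830/2.2) = 89.85°
∠(j830 + 110) = arctan(830/110) = 82.45°
∠G(j830) = 90.00° − (89.85° + 82.45°) = -82.30°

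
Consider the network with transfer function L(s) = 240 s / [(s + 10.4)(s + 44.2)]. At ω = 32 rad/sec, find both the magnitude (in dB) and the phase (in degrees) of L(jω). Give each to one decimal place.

|j32| = 32
|j32 + 10.4| = √(32² + 10.4²) = 33.65
|j32 + 44.2| = √(32² + 44.2²) = 54.57
|L(j32)| = 240 × 32 / (33.65 × 54.57) = 4.1828
20 log₁₀(4.1828) = 12.43 dB
∠(j32) = 90.00°
∠(j32 + 10.4) = arctan(32/10.4) = 72.00°
∠(j32 + 44.2) = arctan(32/44.2) = 35.90°
∠L(j32) = 90.00° − (72.00° + 35.90°) = -17.90°

|L| = 12.4 dB, ∠L = -17.9°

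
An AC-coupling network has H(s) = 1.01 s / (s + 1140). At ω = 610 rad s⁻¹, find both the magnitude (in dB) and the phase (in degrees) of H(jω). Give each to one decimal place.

|j610| = 610
|j610 + 1140| = √(610² + 1140²) = 1293
|H(j610)| = 1.01 × 610 / 1293 = 0.47651
20 log₁₀(0.47651) = -6.44 dB
∠(j610) = 90.00°
∠(j610 + 1140) = arctan(610/1140) = 28.15°
∠H(j610) = 90.00° − 28.15° = 61.85°

|H| = -6.4 dB, ∠H = 61.8°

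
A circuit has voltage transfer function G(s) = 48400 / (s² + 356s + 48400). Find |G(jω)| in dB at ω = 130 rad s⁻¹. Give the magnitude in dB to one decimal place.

|(j130)² + 356(j130) + 48400| = |31500 + j46280| = 5.598e+04
|G(j130)| = 48400 / 5.598e+04 = 0.86455
20 log₁₀(0.86455) = -1.26 dB

-1.3 dB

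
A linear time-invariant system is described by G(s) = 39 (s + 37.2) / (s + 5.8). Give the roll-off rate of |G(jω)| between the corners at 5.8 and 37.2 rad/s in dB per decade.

In this band the factors already past their corner are: pole at 5.8; net slope = -20 dB/decade.

-20 dB/decade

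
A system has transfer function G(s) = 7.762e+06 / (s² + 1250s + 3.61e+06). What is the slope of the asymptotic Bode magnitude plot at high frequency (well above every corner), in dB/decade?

With 0 zeros and 2 poles, the high-frequency asymptotic slope is 20 × (0 − 2) = -40 dB/decade.

-40 dB/decade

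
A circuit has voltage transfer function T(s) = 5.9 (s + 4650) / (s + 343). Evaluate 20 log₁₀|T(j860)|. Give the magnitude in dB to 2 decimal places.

|j860 + 4650| = √(860² + 4650²) = 4729
|j860 + 343| = √(860² + 343²) = 925.9
|T(j860)| = 5.9 × 4729 / 925.9 = 30.134
20 log₁₀(30.134) = 29.581 dB

29.58 dB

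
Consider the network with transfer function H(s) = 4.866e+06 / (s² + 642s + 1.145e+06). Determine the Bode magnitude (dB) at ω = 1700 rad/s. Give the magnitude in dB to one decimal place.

7.5 dB

|(j1700)² + 642(j1700) + 1.145e+06| = |-1.745e+06 + j1.0914e+06| = 2.058e+06
|H(j1700)| = 4.866e+06 / 2.058e+06 = 2.3642
20 log₁₀(2.3642) = 7.47 dB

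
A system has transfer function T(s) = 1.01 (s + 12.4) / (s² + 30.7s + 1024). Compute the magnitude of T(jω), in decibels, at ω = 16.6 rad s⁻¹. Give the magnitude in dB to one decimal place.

|j16.6 + 12.4| = √(16.6² + 12.4²) = 20.72
|(j16.6)² + 30.7(j16.6) + 1024| = |748.44 + j509.62| = 905.5
|T(j16.6)| = 1.01 × 20.72 / 905.5 = 0.023112
20 log₁₀(0.023112) = -32.72 dB

-32.7 dB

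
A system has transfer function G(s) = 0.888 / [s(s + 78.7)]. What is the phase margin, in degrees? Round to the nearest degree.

90°

Gain crossover: |G(jω)| = 1 at ω ≈ 0.0113 rad s⁻¹.
∠G(j0.0113) = −90° − arctan(0.0113/78.7) ≈ -90.01°
PM = 180° + (-90.01°) = 89.99°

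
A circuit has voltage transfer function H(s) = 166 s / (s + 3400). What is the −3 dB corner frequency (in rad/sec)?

For a single-pole high-pass, the −3 dB point is at the pole: ω = 3400 rad/sec.

3400 rad/sec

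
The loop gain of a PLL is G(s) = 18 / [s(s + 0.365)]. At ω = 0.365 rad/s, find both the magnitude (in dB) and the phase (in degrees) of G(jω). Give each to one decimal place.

|j0.365 + 0.365| = √(0.365² + 0.365²) = 0.5162
|j0.365| = 0.365
|G(j0.365)| = 18 / (0.5162 × 0.365) = 95.537
20 log₁₀(95.537) = 39.60 dB
∠(j0.365 + 0.365) = arctan(0.365/0.365) = 45.00°
∠(j0.365) = 90.00°
∠G(j0.365) = − (45.00° + 90.00°) = -135.00°

|G| = 39.6 dB, ∠G = -135.0°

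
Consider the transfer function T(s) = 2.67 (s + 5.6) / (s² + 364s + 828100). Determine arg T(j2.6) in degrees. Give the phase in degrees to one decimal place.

24.8°

∠(j2.6 + 5.6) = arctan(2.6/5.6) = 24.90°
∠[(j2.6)² + 364(j2.6) + 828100] = ∠[8.2809e+05 + j946.4] = 0.07°
∠T(j2.6) = 24.90° − 0.07° = 24.84°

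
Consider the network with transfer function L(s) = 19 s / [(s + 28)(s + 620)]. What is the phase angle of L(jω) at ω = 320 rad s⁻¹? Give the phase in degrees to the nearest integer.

∠(j320) = 90.00°
∠(j320 + 28) = arctan(320/28) = 85.00°
∠(j320 + 620) = arctan(320/620) = 27.30°
∠L(j320) = 90.00° − (85.00° + 27.30°) = -22.30°

-22°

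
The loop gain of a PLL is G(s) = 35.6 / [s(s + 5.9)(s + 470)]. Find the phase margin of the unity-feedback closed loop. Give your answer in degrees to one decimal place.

Gain crossover: |G(jω)| = 1 at ω ≈ 0.0128 rad/s.
∠G(j0.0128) = −90° − arctan(0.0128/5.9) − arctan(0.0128/470) ≈ -90.13°
PM = 180° + (-90.13°) = 89.87°

89.9°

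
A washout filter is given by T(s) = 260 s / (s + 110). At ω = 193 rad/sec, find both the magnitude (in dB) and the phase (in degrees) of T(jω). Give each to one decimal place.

|j193| = 193
|j193 + 110| = √(193² + 110²) = 222.1
|T(j193)| = 260 × 193 / 222.1 = 225.89
20 log₁₀(225.89) = 47.08 dB
∠(j193) = 90.00°
∠(j193 + 110) = arctan(193/110) = 60.32°
∠T(j193) = 90.00° − 60.32° = 29.68°

|T| = 47.1 dB, ∠T = 29.7°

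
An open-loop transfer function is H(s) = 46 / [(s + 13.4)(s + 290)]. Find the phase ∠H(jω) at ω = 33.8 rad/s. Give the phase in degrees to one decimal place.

∠(j33.8 + 13.4) = arctan(33.8/13.4) = 68.37°
∠(j33.8 + 290) = arctan(33.8/290) = 6.65°
∠H(j33.8) = − (68.37° + 6.65°) = -75.02°

-75.0 deg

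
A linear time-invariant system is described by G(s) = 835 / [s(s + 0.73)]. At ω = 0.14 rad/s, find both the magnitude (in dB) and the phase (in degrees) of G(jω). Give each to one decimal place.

|G| = 78.1 dB, ∠G = -100.9°

|j0.14 + 0.73| = √(0.14² + 0.73²) = 0.7433
|j0.14| = 0.14
|G(j0.14)| = 835 / (0.7433 × 0.14) = 8024
20 log₁₀(8024) = 78.09 dB
∠(j0.14 + 0.73) = arctan(0.14/0.73) = 10.86°
∠(j0.14) = 90.00°
∠G(j0.14) = − (10.86° + 90.00°) = -100.86°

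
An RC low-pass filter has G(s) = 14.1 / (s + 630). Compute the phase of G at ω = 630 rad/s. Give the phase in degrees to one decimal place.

∠(j630 + 630) = arctan(630/630) = 45.00°
∠G(j630) = −45.00° = -45.00°

-45.0°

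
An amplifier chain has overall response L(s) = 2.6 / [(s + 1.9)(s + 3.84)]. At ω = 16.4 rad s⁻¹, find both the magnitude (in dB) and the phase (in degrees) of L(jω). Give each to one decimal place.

|j16.4 + 1.9| = √(16.4² + 1.9²) = 16.51
|j16.4 + 3.84| = √(16.4² + 3.84²) = 16.84
|L(j16.4)| = 2.6 / (16.51 × 16.84) = 0.0093498
20 log₁₀(0.0093498) = -40.58 dB
∠(j16.4 + 1.9) = arctan(16.4/1.9) = 83.39°
∠(j16.4 + 3.84) = arctan(16.4/3.84) = 76.82°
∠L(j16.4) = − (83.39° + 76.82°) = -160.21°

|L| = -40.6 dB, ∠L = -160.2°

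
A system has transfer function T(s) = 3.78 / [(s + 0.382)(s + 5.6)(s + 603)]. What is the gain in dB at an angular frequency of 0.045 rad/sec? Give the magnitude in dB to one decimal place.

-50.7 dB

|j0.045 + 0.382| = √(0.045² + 0.382²) = 0.3846
|j0.045 + 5.6| = √(0.045² + 5.6²) = 5.6
|j0.045 + 603| = √(0.045² + 603²) = 603
|T(j0.045)| = 3.78 / (0.3846 × 5.6 × 603) = 0.0029102
20 log₁₀(0.0029102) = -50.72 dB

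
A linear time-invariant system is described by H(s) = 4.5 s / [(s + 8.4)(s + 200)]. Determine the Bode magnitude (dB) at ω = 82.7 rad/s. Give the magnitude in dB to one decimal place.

|j82.7| = 82.7
|j82.7 + 8.4| = √(82.7² + 8.4²) = 83.13
|j82.7 + 200| = √(82.7² + 200²) = 216.4
|H(j82.7)| = 4.5 × 82.7 / (83.13 × 216.4) = 0.020686
20 log₁₀(0.020686) = -33.69 dB

-33.7 dB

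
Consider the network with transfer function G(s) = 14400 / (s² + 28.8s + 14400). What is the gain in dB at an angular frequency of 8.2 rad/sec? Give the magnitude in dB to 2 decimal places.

0.04 dB

|(j8.2)² + 28.8(j8.2) + 14400| = |14333 + j236.16| = 1.433e+04
|G(j8.2)| = 14400 / 1.433e+04 = 1.0046
20 log₁₀(1.0046) = 0.039 dB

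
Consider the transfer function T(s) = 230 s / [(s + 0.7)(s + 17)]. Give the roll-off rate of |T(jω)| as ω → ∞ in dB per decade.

-20 dB/decade

With 1 zero and 2 poles, the high-frequency asymptotic slope is 20 × (1 − 2) = -20 dB/decade.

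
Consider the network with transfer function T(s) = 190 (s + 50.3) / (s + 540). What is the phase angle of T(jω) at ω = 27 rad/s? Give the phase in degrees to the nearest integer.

∠(j27 + 50.3) = arctan(27/50.3) = 28.23°
∠(j27 + 540) = arctan(27/540) = 2.86°
∠T(j27) = 28.23° − 2.86° = 25.36°

25°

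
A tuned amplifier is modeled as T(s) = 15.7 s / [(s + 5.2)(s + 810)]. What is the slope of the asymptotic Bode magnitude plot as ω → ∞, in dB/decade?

-20 dB/decade

With 1 zero and 2 poles, the high-frequency asymptotic slope is 20 × (1 − 2) = -20 dB/decade.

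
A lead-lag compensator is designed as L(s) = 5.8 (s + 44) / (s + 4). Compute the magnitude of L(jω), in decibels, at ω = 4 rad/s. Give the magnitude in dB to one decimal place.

33.1 dB

|j4 + 44| = √(4² + 44²) = 44.18
|j4 + 4| = √(4² + 4²) = 5.657
|L(j4)| = 5.8 × 44.18 / 5.657 = 45.299
20 log₁₀(45.299) = 33.12 dB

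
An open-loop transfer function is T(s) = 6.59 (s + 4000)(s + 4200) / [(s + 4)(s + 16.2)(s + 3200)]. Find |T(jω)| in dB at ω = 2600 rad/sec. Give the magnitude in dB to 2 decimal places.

-45.08 dB

|j2600 + 4000| = √(2600² + 4000²) = 4771
|j2600 + 4200| = √(2600² + 4200²) = 4940
|j2600 + 4| = √(2600² + 4²) = 2600
|j2600 + 16.2| = √(2600² + 16.2²) = 2600
|j2600 + 3200| = √(2600² + 3200²) = 4123
|T(j2600)| = 6.59 × 4771 × 4940 / (2600 × 2600 × 4123) = 0.0055717
20 log₁₀(0.0055717) = -45.080 dB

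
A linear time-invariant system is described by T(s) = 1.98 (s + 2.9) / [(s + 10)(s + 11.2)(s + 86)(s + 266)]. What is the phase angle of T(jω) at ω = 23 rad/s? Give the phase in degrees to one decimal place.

∠(j23 + 2.9) = arctan(23/2.9) = 82.81°
∠(j23 + 10) = arctan(23/10) = 66.50°
∠(j23 + 11.2) = arctan(23/11.2) = 64.04°
∠(j23 + 86) = arctan(23/86) = 14.97°
∠(j23 + 266) = arctan(23/266) = 4.94°
∠T(j23) = 82.81° − (66.50° + 64.04° + 14.97° + 4.94°) = -67.64°

-67.6°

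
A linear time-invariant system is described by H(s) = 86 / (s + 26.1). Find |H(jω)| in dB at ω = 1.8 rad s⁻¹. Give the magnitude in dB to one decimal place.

|j1.8 + 26.1| = √(1.8² + 26.1²) = 26.16
|H(j1.8)| = 86 / 26.16 = 3.2872
20 log₁₀(3.2872) = 10.34 dB

10.3 dB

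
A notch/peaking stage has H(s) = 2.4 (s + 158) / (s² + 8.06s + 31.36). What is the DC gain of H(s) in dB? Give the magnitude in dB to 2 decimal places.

21.65 dB

H(0) = 2.4 × 158 / 31.36 = 12.092
20 log₁₀(12.092) = 21.650 dB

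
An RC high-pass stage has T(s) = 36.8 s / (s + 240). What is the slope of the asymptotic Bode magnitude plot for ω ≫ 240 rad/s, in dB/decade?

0 dB/decade

With 1 zero and 1 pole, the high-frequency asymptotic slope is 20 × (1 − 1) = 0 dB/decade.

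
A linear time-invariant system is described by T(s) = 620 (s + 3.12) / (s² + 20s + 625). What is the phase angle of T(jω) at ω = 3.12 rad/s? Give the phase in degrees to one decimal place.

39.2°

∠(j3.12 + 3.12) = arctan(3.12/3.12) = 45.00°
∠[(j3.12)² + 20(j3.12) + 625] = ∠[615.27 + j62.4] = 5.79°
∠T(j3.12) = 45.00° − 5.79° = 39.21°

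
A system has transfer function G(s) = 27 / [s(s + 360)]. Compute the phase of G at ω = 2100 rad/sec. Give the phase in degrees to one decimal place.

-170.3°

∠(j2100 + 360) = arctan(2100/360) = 80.27°
∠(j2100) = 90.00°
∠G(j2100) = − (80.27° + 90.00°) = -170.27°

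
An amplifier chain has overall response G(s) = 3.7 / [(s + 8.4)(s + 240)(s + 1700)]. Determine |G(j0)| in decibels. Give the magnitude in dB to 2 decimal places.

-119.33 dB

G(0) = 3.7 / (8.4 × 240 × 1700) = 1.0796e-06
20 log₁₀(1.0796e-06) = -119.335 dB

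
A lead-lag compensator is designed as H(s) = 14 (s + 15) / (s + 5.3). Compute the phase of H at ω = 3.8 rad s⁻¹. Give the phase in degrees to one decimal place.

-21.4°

∠(j3.8 + 15) = arctan(3.8/15) = 14.22°
∠(j3.8 + 5.3) = arctan(3.8/5.3) = 35.64°
∠H(j3.8) = 14.22° − 35.64° = -21.42°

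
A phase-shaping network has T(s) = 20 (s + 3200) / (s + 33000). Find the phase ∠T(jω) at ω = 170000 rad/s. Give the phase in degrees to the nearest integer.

∠(j170000 + 3200) = arctan(170000/3200) = 88.92°
∠(j170000 + 33000) = arctan(170000/33000) = 79.01°
∠T(j170000) = 88.92° − 79.01° = 9.91°

10 deg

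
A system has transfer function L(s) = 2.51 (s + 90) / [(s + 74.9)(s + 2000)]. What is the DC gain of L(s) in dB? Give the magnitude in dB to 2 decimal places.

L(0) = 2.51 × 90 / (74.9 × 2000) = 0.001508
20 log₁₀(0.001508) = -56.432 dB

-56.43 dB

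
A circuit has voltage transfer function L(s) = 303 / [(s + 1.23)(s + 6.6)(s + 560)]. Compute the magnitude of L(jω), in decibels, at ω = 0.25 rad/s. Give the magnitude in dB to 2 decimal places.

-23.71 dB

|j0.25 + 1.23| = √(0.25² + 1.23²) = 1.255
|j0.25 + 6.6| = √(0.25² + 6.6²) = 6.605
|j0.25 + 560| = √(0.25² + 560²) = 560
|L(j0.25)| = 303 / (1.255 × 6.605 × 560) = 0.065269
20 log₁₀(0.065269) = -23.706 dB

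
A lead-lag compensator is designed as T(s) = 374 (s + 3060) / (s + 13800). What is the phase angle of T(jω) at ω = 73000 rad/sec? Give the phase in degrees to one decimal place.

8.3°

∠(j73000 + 3060) = arctan(73000/3060) = 87.60°
∠(j73000 + 13800) = arctan(73000/13800) = 79.30°
∠T(j73000) = 87.60° − 79.30° = 8.30°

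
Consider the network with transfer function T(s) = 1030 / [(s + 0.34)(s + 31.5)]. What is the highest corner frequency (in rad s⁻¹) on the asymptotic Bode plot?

31.5 rad s⁻¹

Break frequencies occur at each pole and zero magnitude: 0.34 rad s⁻¹, 31.5 rad s⁻¹.
The highest is 31.5 rad s⁻¹.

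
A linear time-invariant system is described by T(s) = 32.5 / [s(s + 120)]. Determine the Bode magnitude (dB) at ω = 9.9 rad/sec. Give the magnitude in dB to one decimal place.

|j9.9 + 120| = √(9.9² + 120²) = 120.4
|j9.9| = 9.9
|T(j9.9)| = 32.5 / (120.4 × 9.9) = 0.027264
20 log₁₀(0.027264) = -31.29 dB

-31.3 dB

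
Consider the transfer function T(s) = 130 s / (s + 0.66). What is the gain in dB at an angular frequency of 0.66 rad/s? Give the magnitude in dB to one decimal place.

39.3 dB

|j0.66| = 0.66
|j0.66 + 0.66| = √(0.66² + 0.66²) = 0.9334
|T(j0.66)| = 130 × 0.66 / 0.9334 = 91.924
20 log₁₀(91.924) = 39.27 dB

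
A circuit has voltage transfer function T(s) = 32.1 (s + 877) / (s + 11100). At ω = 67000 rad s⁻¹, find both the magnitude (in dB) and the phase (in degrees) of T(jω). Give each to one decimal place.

|T| = 30.0 dB, ∠T = 8.7°

|j67000 + 877| = √(67000² + 877²) = 6.701e+04
|j67000 + 11100| = √(67000² + 11100²) = 6.791e+04
|T(j67000)| = 32.1 × 6.701e+04 / 6.791e+04 = 31.671
20 log₁₀(31.671) = 30.01 dB
∠(j67000 + 877) = arctan(67000/877) = 89.25°
∠(j67000 + 11100) = arctan(67000/11100) = 80.59°
∠T(j67000) = 89.25° − 80.59° = 8.66°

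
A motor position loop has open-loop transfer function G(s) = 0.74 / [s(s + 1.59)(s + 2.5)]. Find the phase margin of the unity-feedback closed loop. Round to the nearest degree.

Gain crossover: |G(jω)| = 1 at ω ≈ 0.184 rad/sec.
∠G(j0.184) = −90° − arctan(0.184/1.59) − arctan(0.184/2.5) ≈ -100.84°
PM = 180° + (-100.84°) = 79.16°

79°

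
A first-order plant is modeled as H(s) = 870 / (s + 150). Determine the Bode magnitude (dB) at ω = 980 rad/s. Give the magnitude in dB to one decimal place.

-1.1 dB

|j980 + 150| = √(980² + 150²) = 991.4
|H(j980)| = 870 / 991.4 = 0.87754
20 log₁₀(0.87754) = -1.13 dB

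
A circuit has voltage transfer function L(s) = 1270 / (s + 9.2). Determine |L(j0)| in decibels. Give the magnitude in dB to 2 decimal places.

42.80 dB

L(0) = 1270 / 9.2 = 138.04
20 log₁₀(138.04) = 42.800 dB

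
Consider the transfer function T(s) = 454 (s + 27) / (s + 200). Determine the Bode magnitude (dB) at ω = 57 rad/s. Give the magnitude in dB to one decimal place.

|j57 + 27| = √(57² + 27²) = 63.07
|j57 + 200| = √(57² + 200²) = 208
|T(j57)| = 454 × 63.07 / 208 = 137.69
20 log₁₀(137.69) = 42.78 dB

42.8 dB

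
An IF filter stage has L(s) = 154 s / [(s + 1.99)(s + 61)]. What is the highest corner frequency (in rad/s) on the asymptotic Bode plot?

Break frequencies occur at each pole and zero magnitude: 1.99 rad/s, 61 rad/s.
The highest is 61 rad/s.

61 rad/s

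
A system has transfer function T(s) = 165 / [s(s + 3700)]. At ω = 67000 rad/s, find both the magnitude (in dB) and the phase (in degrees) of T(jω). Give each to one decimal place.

|T| = -148.7 dB, ∠T = -176.8°

|j67000 + 3700| = √(67000² + 3700²) = 6.71e+04
|j67000| = 6.7e+04
|T(j67000)| = 165 / (6.71e+04 × 6.7e+04) = 3.6701e-08
20 log₁₀(3.6701e-08) = -148.71 dB
∠(j67000 + 3700) = arctan(67000/3700) = 86.84°
∠(j67000) = 90.00°
∠T(j67000) = − (86.84° + 90.00°) = -176.84°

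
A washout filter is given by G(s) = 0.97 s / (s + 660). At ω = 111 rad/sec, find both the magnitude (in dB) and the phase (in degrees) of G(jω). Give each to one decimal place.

|j111| = 111
|j111 + 660| = √(111² + 660²) = 669.3
|G(j111)| = 0.97 × 111 / 669.3 = 0.16088
20 log₁₀(0.16088) = -15.87 dB
∠(j111) = 90.00°
∠(j111 + 660) = arctan(111/660) = 9.55°
∠G(j111) = 90.00° − 9.55° = 80.45°

|G| = -15.9 dB, ∠G = 80.5°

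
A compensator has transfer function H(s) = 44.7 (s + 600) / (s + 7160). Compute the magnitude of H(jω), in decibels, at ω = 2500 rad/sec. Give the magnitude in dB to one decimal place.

23.6 dB

|j2500 + 600| = √(2500² + 600²) = 2571
|j2500 + 7160| = √(2500² + 7160²) = 7584
|H(j2500)| = 44.7 × 2571 / 7584 = 15.154
20 log₁₀(15.154) = 23.61 dB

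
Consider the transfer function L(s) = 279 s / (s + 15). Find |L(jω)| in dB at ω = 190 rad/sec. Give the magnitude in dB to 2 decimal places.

48.89 dB

|j190| = 190
|j190 + 15| = √(190² + 15²) = 190.6
|L(j190)| = 279 × 190 / 190.6 = 278.13
20 log₁₀(278.13) = 48.885 dB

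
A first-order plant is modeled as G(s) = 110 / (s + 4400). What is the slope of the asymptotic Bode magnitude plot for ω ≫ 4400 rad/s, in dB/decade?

With 0 zeros and 1 pole, the high-frequency asymptotic slope is 20 × (0 − 1) = -20 dB/decade.

-20 dB/decade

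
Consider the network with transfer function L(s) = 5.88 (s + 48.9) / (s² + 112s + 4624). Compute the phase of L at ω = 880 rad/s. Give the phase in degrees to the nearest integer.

∠(j880 + 48.9) = arctan(880/48.9) = 86.82°
∠[(j880)² + 112(j880) + 4624] = ∠[-7.6978e+05 + j98560] = 172.70°
∠L(j880) = 86.82° − 172.70° = -85.88°

-86°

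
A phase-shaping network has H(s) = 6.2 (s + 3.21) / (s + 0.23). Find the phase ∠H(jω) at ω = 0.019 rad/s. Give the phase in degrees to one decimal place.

-4.4°

∠(j0.019 + 3.21) = arctan(0.019/3.21) = 0.34°
∠(j0.019 + 0.23) = arctan(0.019/0.23) = 4.72°
∠H(j0.019) = 0.34° − 4.72° = -4.38°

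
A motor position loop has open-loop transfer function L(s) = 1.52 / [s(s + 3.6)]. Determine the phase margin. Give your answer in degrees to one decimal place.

Gain crossover: |L(jω)| = 1 at ω ≈ 0.419 rad/sec.
∠L(j0.419) = −90° − arctan(0.419/3.6) ≈ -96.64°
PM = 180° + (-96.64°) = 83.36°

83.4°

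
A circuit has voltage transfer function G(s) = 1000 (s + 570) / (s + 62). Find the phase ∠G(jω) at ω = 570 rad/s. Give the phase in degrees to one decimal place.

∠(j570 + 570) = arctan(570/570) = 45.00°
∠(j570 + 62) = arctan(570/62) = 83.79°
∠G(j570) = 45.00° − 83.79° = -38.79°

-38.8°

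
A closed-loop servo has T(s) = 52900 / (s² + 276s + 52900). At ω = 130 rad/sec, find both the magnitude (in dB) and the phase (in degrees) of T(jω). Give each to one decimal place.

|T| = 0.3 dB, ∠T = -44.9°

|(j130)² + 276(j130) + 52900| = |36000 + j35880| = 5.083e+04
|T(j130)| = 52900 / 5.083e+04 = 1.0408
20 log₁₀(1.0408) = 0.35 dB
∠[(j130)² + 276(j130) + 52900] = ∠[36000 + j35880] = 44.90°
∠T(j130) = −44.90° = -44.90°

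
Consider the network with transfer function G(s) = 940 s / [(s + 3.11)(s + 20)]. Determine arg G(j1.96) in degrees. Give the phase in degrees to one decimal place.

∠(j1.96) = 90.00°
∠(j1.96 + 3.11) = arctan(1.96/3.11) = 32.22°
∠(j1.96 + 20) = arctan(1.96/20) = 5.60°
∠G(j1.96) = 90.00° − (32.22° + 5.60°) = 52.18°

52.2°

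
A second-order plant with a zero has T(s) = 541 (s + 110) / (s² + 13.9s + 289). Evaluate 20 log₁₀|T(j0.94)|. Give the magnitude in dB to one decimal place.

|j0.94 + 110| = √(0.94² + 110²) = 110
|(j0.94)² + 13.9(j0.94) + 289| = |288.12 + j13.066| = 288.4
|T(j0.94)| = 541 × 110 / 288.4 = 206.34
20 log₁₀(206.34) = 46.29 dB

46.3 dB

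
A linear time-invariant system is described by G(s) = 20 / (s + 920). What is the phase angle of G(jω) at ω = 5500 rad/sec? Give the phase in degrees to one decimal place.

-80.5°

∠(j5500 + 920) = arctan(5500/920) = 80.50°
∠G(j5500) = −80.50° = -80.50°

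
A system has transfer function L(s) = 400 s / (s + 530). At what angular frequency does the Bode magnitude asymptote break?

The single real pole at s = −530 gives a corner at ω = 530 rad/s.

530 rad/s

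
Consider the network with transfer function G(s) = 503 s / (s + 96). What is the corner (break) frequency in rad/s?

The single real pole at s = −96 gives a corner at ω = 96 rad/s.

96 rad/s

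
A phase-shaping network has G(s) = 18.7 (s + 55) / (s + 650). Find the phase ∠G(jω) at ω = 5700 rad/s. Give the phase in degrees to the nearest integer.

6°

∠(j5700 + 55) = arctan(5700/55) = 89.45°
∠(j5700 + 650) = arctan(5700/650) = 83.49°
∠G(j5700) = 89.45° − 83.49° = 5.95°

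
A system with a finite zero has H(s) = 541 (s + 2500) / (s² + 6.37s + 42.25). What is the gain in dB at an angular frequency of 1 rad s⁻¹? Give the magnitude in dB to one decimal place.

90.2 dB

|j1 + 2500| = √(1² + 2500²) = 2500
|(j1)² + 6.37(j1) + 42.25| = |41.25 + j6.37| = 41.74
|H(j1)| = 541 × 2500 / 41.74 = 32404
20 log₁₀(32404) = 90.21 dB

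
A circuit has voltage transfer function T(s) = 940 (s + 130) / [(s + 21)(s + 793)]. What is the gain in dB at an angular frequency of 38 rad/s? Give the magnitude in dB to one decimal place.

11.3 dB

|j38 + 130| = √(38² + 130²) = 135.4
|j38 + 21| = √(38² + 21²) = 43.42
|j38 + 793| = √(38² + 793²) = 793.9
|T(j38)| = 940 × 135.4 / (43.42 × 793.9) = 3.6936
20 log₁₀(3.6936) = 11.35 dB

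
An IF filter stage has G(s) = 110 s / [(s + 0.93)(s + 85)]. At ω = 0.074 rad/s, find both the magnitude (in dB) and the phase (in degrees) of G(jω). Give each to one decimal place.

|G| = -19.8 dB, ∠G = 85.4 deg

|j0.074| = 0.074
|j0.074 + 0.93| = √(0.074² + 0.93²) = 0.9329
|j0.074 + 85| = √(0.074² + 85²) = 85
|G(j0.074)| = 110 × 0.074 / (0.9329 × 85) = 0.10265
20 log₁₀(0.10265) = -19.77 dB
∠(j0.074) = 90.00°
∠(j0.074 + 0.93) = arctan(0.074/0.93) = 4.55°
∠(j0.074 + 85) = arctan(0.074/85) = 0.05°
∠G(j0.074) = 90.00° − (4.55° + 0.05°) = 85.40°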